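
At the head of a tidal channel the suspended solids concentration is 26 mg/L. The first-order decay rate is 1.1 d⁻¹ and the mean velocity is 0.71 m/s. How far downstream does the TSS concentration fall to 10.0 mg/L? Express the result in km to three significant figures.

From C = C₀·e^(−kt), t = ln(C₀/C)/k = ln(26/10.0)/1.1 = 0.9555/1.1 = 0.8686 d.
Distance = v·t = 0.71 m/s × 7.505e+04 s = 5.329e+04 m = 53.29 km.

53.3 km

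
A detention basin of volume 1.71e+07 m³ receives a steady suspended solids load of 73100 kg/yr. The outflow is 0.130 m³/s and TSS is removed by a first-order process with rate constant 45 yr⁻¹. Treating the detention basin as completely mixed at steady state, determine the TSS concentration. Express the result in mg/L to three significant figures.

Outflow Q = 0.130 m³/s × 3.156e+07 s/yr = 4.102e+06 m³/yr.
Steady-state CSTR mass balance: W = Q·C + k·V·C, so C = W/(Q + kV).
Q + kV = 4.102e+06 + 45·1.71e+07 = 7.736e+08 m³/yr.
C = 73100/7.736e+08 = 9.449e-05 kg/m³ = 0.09449 mg/L.

0.0945 mg/L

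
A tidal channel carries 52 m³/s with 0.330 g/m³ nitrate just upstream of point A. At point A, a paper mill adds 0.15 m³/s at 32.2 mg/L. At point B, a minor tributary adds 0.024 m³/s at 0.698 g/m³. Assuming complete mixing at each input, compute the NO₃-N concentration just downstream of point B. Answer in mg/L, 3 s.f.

0.422 mg/L

After input A: C = (52·0.33 + 0.15·32.2) / 52.15 = 0.4217 mg/L.
After input B: C = (52.15·0.4217 + 0.024·0.698) / 52.17 = 0.4218 mg/L.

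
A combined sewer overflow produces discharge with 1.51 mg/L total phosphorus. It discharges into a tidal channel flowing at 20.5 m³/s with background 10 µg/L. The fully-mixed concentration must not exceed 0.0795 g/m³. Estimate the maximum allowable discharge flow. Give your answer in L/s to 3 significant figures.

10 µg/L = 0.01 mg/L.
Mass balance at complete mixing: C_std·(Q_w + Q_r) = Q_w·C_e + Q_r·C_b.
Rearranging, Q_w = Q_r·(C_std − C_b)/(C_e − C_std) = 20.5·(0.0795 − 0.01) / (1.51 − 0.0795) = 0.996 m³/s.
= 996 L/s.

996 L/s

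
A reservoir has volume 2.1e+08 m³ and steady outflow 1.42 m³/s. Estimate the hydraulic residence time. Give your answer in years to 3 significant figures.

4.69 yr

Q = 1.42 m³/s × 3.156e+07 s/yr = 4.481e+07 m³/yr.
Hydraulic residence time τ = V/Q = 2.1e+08/4.481e+07 = 4.686 yr.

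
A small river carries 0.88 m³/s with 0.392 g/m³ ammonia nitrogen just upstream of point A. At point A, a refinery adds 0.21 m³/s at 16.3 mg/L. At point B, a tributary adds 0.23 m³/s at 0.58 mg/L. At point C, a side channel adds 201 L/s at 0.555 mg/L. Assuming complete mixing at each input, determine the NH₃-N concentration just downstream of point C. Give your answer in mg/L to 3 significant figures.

2.64 mg/L

After input A: C = (0.88·0.392 + 0.21·16.3) / 1.09 = 3.457 mg/L.
After input B: C = (1.09·3.457 + 0.23·0.58) / 1.32 = 2.956 mg/L.
201 L/s = 0.201 m³/s.
After input C: C = (1.32·2.956 + 0.201·0.555) / 1.521 = 2.638 mg/L.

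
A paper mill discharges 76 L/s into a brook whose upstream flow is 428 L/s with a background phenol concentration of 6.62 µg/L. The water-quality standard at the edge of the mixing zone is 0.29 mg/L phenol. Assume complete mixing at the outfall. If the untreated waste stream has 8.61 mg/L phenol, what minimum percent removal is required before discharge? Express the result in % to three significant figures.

76 L/s = 0.076 m³/s.
428 L/s = 0.428 m³/s.
6.62 µg/L = 0.00662 mg/L.
Mass balance: 0.29·0.504 = 0.076·Cₑ + 0.428·0.00662.
Cₑ = (0.1462 − 0.002833) / 0.076 = 1.886 mg/L.
Required removal = 1 − 1.886/8.61 = 78.1 %.

78.1 %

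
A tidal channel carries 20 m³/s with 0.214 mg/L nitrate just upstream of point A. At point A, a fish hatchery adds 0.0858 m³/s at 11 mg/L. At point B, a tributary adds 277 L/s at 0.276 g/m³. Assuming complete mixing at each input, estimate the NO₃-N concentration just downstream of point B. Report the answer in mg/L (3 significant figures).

0.260 mg/L

After input A: C = (20·0.214 + 0.0858·11) / 20.09 = 0.2601 mg/L.
277 L/s = 0.277 m³/s.
After input B: C = (20.09·0.2601 + 0.277·0.276) / 20.36 = 0.2603 mg/L.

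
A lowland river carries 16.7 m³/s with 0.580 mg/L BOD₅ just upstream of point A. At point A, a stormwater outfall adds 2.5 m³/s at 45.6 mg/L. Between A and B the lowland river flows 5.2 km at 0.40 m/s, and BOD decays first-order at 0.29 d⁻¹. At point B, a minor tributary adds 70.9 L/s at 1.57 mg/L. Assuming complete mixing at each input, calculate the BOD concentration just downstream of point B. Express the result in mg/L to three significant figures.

After input A: C = (16.7·0.58 + 2.5·45.6) / 19.2 = 6.442 mg/L.
Over the 5.2 km reach to input B (t = 1.3e+04 s = 0.1505 d), decay gives C = 6.442·exp(−0.29·0.1505) = 6.167 mg/L.
70.9 L/s = 0.0709 m³/s.
After input B: C = (19.2·6.167 + 0.0709·1.57) / 19.27 = 6.15 mg/L.

6.15 mg/L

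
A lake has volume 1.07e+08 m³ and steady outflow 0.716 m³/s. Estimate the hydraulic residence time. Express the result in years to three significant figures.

Q = 0.716 m³/s × 3.156e+07 s/yr = 2.26e+07 m³/yr.
Hydraulic residence time τ = V/Q = 1.07e+08/2.26e+07 = 4.736 yr.

4.74 yr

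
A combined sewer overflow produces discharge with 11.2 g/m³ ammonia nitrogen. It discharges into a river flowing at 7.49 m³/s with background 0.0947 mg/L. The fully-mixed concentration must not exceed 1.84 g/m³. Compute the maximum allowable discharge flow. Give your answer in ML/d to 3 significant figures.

121 ML/d

Mass balance at complete mixing: C_std·(Q_w + Q_r) = Q_w·C_e + Q_r·C_b.
Rearranging, Q_w = Q_r·(C_std − C_b)/(C_e − C_std) = 7.49·(1.84 − 0.0947) / (11.2 − 1.84) = 1.397 m³/s.
= 120.7 ML/d.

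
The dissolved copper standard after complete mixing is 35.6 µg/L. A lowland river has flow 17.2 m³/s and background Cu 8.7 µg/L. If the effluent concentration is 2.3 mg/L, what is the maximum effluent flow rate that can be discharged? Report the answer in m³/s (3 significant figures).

8.7 µg/L = 0.0087 mg/L.
35.6 µg/L = 0.0356 mg/L.
Mass balance at complete mixing: C_std·(Q_w + Q_r) = Q_w·C_e + Q_r·C_b.
Rearranging, Q_w = Q_r·(C_std − C_b)/(C_e − C_std) = 17.2·(0.0356 − 0.0087) / (2.3 − 0.0356) = 0.2043 m³/s.

0.204 m³/s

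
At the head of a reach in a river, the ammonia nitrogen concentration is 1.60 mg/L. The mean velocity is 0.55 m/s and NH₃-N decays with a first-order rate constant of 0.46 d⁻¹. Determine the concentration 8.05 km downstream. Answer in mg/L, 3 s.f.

1.48 mg/L

Travel time t = 8.05 km / 0.55 m/s = 8050/0.55 = 1.464e+04 s = 0.1694 d.
First-order decay: C = 1.60·exp(−0.46·0.1694) = 1.60·0.925 = 1.48 mg/L.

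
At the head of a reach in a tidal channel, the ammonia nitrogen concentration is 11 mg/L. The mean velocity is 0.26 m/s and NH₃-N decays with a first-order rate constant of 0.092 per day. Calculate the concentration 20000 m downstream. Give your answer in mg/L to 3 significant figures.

10.1 mg/L

Travel time t = 20000 m / 0.26 m/s = 2e+04/0.26 = 7.692e+04 s = 0.8903 d.
First-order decay: C = 11·exp(−0.092·0.8903) = 11·0.9214 = 10.13 mg/L.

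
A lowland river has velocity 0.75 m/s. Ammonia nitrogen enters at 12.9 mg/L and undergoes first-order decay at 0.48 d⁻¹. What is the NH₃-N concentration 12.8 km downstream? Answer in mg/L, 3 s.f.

11.7 mg/L

Travel time t = 12.8 km / 0.75 m/s = 1.28e+04/0.75 = 1.707e+04 s = 0.1975 d.
First-order decay: C = 12.9·exp(−0.48·0.1975) = 12.9·0.9095 = 11.73 mg/L.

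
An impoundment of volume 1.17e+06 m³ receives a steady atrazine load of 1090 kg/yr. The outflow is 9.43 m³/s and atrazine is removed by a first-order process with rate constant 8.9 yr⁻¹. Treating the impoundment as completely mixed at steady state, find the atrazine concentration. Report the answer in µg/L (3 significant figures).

3.54 µg/L

Outflow Q = 9.43 m³/s × 3.156e+07 s/yr = 2.976e+08 m³/yr.
Steady-state CSTR mass balance: W = Q·C + k·V·C, so C = W/(Q + kV).
Q + kV = 2.976e+08 + 8.9·1.17e+06 = 3.08e+08 m³/yr.
C = 1090/3.08e+08 = 3.539e-06 kg/m³ = 0.003539 mg/L = 3.539 µg/L.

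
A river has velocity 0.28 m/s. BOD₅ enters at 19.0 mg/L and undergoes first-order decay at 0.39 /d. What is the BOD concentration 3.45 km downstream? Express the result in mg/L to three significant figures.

18.0 mg/L

Travel time t = 3.45 km / 0.28 m/s = 3450/0.28 = 1.232e+04 s = 0.1426 d.
First-order decay: C = 19.0·exp(−0.39·0.1426) = 19.0·0.9459 = 17.97 mg/L.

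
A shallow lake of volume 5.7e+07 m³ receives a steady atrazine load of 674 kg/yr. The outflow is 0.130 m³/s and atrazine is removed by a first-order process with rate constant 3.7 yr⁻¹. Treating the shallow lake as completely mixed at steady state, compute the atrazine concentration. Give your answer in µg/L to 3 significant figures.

Outflow Q = 0.130 m³/s × 3.156e+07 s/yr = 4.102e+06 m³/yr.
Steady-state CSTR mass balance: W = Q·C + k·V·C, so C = W/(Q + kV).
Q + kV = 4.102e+06 + 3.7·5.7e+07 = 2.15e+08 m³/yr.
C = 674/2.15e+08 = 3.135e-06 kg/m³ = 0.003135 mg/L = 3.135 µg/L.

3.13 µg/L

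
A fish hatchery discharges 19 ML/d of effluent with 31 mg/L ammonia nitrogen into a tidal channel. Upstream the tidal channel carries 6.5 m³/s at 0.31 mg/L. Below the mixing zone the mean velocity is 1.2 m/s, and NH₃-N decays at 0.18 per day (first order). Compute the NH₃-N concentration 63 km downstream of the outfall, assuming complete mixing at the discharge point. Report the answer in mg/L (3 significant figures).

1.18 mg/L

19 ML/d = 0.2199 m³/s.
After complete mixing, C₀ = (0.2199·31 + 6.5·0.31) / 6.72 = 1.314 mg/L.
Travel time t = 6.3e+04 m / 1.2 m/s = 5.25e+04 s = 0.6076 d.
C = 1.314·exp(−0.18·0.6076) = 1.314·0.8964 = 1.178 mg/L.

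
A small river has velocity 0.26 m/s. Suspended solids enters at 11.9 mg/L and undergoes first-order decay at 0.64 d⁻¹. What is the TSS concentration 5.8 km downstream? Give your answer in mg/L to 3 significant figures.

10.1 mg/L

Travel time t = 5.8 km / 0.26 m/s = 5800/0.26 = 2.231e+04 s = 0.2582 d.
First-order decay: C = 11.9·exp(−0.64·0.2582) = 11.9·0.8477 = 10.09 mg/L.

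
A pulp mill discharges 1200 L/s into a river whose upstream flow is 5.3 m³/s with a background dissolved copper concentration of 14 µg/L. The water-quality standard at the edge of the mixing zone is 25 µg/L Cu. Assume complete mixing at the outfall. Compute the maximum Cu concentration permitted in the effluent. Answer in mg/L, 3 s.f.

0.0736 mg/L

1200 L/s = 1.2 m³/s.
14 µg/L = 0.014 mg/L.
25 µg/L = 0.025 mg/L.
Mass balance: 0.025·6.5 = 1.2·Cₑ + 5.3·0.014.
Cₑ = (0.1625 − 0.0742) / 1.2 = 0.07358 mg/L.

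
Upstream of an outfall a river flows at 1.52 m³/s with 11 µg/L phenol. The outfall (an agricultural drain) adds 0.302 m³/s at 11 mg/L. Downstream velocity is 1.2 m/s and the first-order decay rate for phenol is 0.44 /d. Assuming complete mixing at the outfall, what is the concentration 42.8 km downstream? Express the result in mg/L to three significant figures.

1.53 mg/L

11 µg/L = 0.011 mg/L.
After complete mixing, C₀ = (0.302·11 + 1.52·0.011) / 1.822 = 1.832 mg/L.
Travel time t = 4.28e+04 m / 1.2 m/s = 3.567e+04 s = 0.4128 d.
C = 1.832·exp(−0.44·0.4128) = 1.832·0.8339 = 1.528 mg/L.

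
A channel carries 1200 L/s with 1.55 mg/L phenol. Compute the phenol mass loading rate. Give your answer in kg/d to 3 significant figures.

161 kg/d

1200 L/s = 1.2 m³/s.
Mass flux = Q·C = 1.2 m³/s × 1.55 g/m³ = 1.86 g/s.
= 1.86 g/s × 86.4 = 160.7 kg/d.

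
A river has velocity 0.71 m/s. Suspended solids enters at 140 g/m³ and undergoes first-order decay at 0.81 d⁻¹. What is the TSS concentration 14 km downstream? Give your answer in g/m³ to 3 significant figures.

Travel time t = 14 km / 0.71 m/s = 1.4e+04/0.71 = 1.972e+04 s = 0.2282 d.
First-order decay: C = 140·exp(−0.81·0.2282) = 140·0.8312 = 116.4 g/m³.

116 g/m³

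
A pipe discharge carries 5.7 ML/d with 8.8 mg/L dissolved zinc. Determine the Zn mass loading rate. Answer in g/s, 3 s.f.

0.581 g/s

5.7 ML/d = 0.06597 m³/s.
Mass flux = Q·C = 0.06597 m³/s × 8.8 g/m³ = 0.5806 g/s.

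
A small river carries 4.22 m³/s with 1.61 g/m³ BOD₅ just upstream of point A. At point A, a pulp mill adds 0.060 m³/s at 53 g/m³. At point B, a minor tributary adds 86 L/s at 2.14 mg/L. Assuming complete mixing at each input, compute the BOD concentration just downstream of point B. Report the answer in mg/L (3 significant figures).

After input A: C = (4.22·1.61 + 0.06·53) / 4.28 = 2.33 mg/L.
86 L/s = 0.086 m³/s.
After input B: C = (4.28·2.33 + 0.086·2.14) / 4.366 = 2.327 mg/L.

2.33 mg/L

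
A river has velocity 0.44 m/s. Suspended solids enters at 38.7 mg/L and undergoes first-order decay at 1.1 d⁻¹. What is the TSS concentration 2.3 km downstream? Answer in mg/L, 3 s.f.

Travel time t = 2.3 km / 0.44 m/s = 2300/0.44 = 5227 s = 0.0605 d.
First-order decay: C = 38.7·exp(−1.1·0.0605) = 38.7·0.9356 = 36.21 mg/L.

36.2 mg/L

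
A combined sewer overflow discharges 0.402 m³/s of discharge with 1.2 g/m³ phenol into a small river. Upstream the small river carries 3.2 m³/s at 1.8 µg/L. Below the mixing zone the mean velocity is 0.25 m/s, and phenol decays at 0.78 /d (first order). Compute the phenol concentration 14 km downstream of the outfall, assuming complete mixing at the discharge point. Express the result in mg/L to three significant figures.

0.0817 mg/L

1.8 µg/L = 0.0018 mg/L.
After complete mixing, C₀ = (0.402·1.2 + 3.2·0.0018) / 3.602 = 0.1355 mg/L.
Travel time t = 1.4e+04 m / 0.25 m/s = 5.6e+04 s = 0.6481 d.
C = 0.1355·exp(−0.78·0.6481) = 0.1355·0.6032 = 0.08174 mg/L.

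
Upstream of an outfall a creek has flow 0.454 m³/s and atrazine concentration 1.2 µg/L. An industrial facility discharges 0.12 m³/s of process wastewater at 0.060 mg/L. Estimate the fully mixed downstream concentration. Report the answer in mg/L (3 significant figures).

0.0135 mg/L

1.2 µg/L = 0.0012 mg/L.
Flow-weighted mixing gives C = (0.12·0.06 + 0.454·0.0012) / (0.12 + 0.454) = 0.007745/0.574 = 0.01349 mg/L.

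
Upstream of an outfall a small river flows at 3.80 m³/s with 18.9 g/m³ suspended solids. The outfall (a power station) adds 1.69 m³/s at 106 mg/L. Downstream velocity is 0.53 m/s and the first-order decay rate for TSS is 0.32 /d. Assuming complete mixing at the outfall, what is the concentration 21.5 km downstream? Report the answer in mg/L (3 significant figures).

39.3 mg/L

After complete mixing, C₀ = (1.69·106 + 3.8·18.9) / 5.49 = 45.71 mg/L.
Travel time t = 2.15e+04 m / 0.53 m/s = 4.057e+04 s = 0.4695 d.
C = 45.71·exp(−0.32·0.4695) = 45.71·0.8605 = 39.34 mg/L.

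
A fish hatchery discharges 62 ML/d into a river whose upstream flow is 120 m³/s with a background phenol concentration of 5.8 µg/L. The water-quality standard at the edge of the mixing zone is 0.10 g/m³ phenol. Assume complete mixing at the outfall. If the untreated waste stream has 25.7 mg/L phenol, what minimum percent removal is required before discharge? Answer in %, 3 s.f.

38.3 %

62 ML/d = 0.7176 m³/s.
5.8 µg/L = 0.0058 mg/L.
Mass balance: 0.1·120.7 = 0.7176·Cₑ + 120·0.0058.
Cₑ = (12.07 − 0.696) / 0.7176 = 15.85 mg/L.
Required removal = 1 − 15.85/25.7 = 38.32 %.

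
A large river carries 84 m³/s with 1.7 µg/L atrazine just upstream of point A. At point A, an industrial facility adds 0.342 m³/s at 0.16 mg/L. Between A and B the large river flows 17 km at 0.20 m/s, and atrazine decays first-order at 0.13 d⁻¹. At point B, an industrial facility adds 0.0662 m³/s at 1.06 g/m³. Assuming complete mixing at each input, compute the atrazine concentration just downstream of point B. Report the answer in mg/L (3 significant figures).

1.7 µg/L = 0.0017 mg/L.
After input A: C = (84·0.0017 + 0.342·0.16) / 84.34 = 0.002342 mg/L.
Over the 17 km reach to input B (t = 8.5e+04 s = 0.9838 d), decay gives C = 0.002342·exp(−0.13·0.9838) = 0.002061 mg/L.
After input B: C = (84.34·0.002061 + 0.0662·1.06) / 84.41 = 0.00289 mg/L.

0.00289 mg/L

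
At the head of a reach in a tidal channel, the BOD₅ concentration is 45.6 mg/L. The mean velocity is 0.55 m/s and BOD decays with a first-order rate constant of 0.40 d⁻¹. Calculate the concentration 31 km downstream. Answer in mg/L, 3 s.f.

Travel time t = 31 km / 0.55 m/s = 3.1e+04/0.55 = 5.636e+04 s = 0.6524 d.
First-order decay: C = 45.6·exp(−0.40·0.6524) = 45.6·0.7703 = 35.13 mg/L.

35.1 mg/L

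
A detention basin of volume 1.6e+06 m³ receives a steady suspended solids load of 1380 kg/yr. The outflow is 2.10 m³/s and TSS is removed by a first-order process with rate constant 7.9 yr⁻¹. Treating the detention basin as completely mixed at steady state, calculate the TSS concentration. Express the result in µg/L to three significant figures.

17.5 µg/L

Outflow Q = 2.10 m³/s × 3.156e+07 s/yr = 6.627e+07 m³/yr.
Steady-state CSTR mass balance: W = Q·C + k·V·C, so C = W/(Q + kV).
Q + kV = 6.627e+07 + 7.9·1.6e+06 = 7.891e+07 m³/yr.
C = 1380/7.891e+07 = 1.749e-05 kg/m³ = 0.01749 mg/L = 17.49 µg/L.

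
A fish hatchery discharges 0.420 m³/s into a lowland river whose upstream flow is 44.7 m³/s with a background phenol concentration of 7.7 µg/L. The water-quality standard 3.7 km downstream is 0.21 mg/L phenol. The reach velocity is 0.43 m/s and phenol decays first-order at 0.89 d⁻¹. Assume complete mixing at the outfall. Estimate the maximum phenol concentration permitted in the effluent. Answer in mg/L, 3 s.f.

23.8 mg/L

7.7 µg/L = 0.0077 mg/L.
Travel time to the compliance point: t = 3700/0.43 = 8605 s = 0.09959 d; decay factor exp(−0.89·0.09959) = 0.9152.
So the concentration just after mixing may be at most 0.21/0.9152 = 0.2295 mg/L.
Mass balance: 0.2295·45.12 = 0.42·Cₑ + 44.7·0.0077.
Cₑ = (10.35 − 0.3442) / 0.42 = 23.83 mg/L.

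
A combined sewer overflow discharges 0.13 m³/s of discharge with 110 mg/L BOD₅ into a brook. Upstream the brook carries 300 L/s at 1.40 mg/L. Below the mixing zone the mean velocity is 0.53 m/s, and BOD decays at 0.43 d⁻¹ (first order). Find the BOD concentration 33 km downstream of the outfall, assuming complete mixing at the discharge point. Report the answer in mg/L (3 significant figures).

300 L/s = 0.3 m³/s.
After complete mixing, C₀ = (0.13·110 + 0.3·1.4) / 0.43 = 34.23 mg/L.
Travel time t = 3.3e+04 m / 0.53 m/s = 6.226e+04 s = 0.7206 d.
C = 34.23·exp(−0.43·0.7206) = 34.23·0.7335 = 25.11 mg/L.

25.1 mg/L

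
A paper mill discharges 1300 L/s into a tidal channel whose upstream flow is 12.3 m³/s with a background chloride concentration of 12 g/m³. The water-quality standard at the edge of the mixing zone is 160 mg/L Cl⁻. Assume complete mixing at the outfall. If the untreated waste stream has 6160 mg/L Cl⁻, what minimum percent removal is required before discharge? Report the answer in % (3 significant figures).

1300 L/s = 1.3 m³/s.
Mass balance: 160·13.6 = 1.3·Cₑ + 12.3·12.
Cₑ = (2176 − 147.6) / 1.3 = 1560 mg/L.
Required removal = 1 − 1560/6160 = 74.67 %.

74.7 %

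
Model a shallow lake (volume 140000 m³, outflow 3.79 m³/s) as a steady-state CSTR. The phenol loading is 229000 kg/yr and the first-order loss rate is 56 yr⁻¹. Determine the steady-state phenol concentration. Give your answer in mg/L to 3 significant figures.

Outflow Q = 3.79 m³/s × 3.156e+07 s/yr = 1.196e+08 m³/yr.
Steady-state CSTR mass balance: W = Q·C + k·V·C, so C = W/(Q + kV).
Q + kV = 1.196e+08 + 56·140000 = 1.274e+08 m³/yr.
C = 229000/1.274e+08 = 0.001797 kg/m³ = 1.797 mg/L.

1.80 mg/L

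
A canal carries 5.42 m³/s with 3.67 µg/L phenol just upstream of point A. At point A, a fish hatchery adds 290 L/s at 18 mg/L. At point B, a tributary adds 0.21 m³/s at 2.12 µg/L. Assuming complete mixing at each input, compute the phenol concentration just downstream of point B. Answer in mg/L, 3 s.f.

0.885 mg/L

3.67 µg/L = 0.00367 mg/L.
290 L/s = 0.29 m³/s.
After input A: C = (5.42·0.00367 + 0.29·18) / 5.71 = 0.9177 mg/L.
2.12 µg/L = 0.00212 mg/L.
After input B: C = (5.71·0.9177 + 0.21·0.00212) / 5.92 = 0.8852 mg/L.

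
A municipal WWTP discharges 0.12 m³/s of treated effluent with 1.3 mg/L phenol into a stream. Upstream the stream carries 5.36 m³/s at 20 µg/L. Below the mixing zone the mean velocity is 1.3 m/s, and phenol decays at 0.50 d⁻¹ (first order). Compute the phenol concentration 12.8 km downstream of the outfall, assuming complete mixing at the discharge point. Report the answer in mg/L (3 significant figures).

20 µg/L = 0.02 mg/L.
After complete mixing, C₀ = (0.12·1.3 + 5.36·0.02) / 5.48 = 0.04803 mg/L.
Travel time t = 1.28e+04 m / 1.3 m/s = 9846 s = 0.114 d.
C = 0.04803·exp(−0.50·0.114) = 0.04803·0.9446 = 0.04537 mg/L.

0.0454 mg/L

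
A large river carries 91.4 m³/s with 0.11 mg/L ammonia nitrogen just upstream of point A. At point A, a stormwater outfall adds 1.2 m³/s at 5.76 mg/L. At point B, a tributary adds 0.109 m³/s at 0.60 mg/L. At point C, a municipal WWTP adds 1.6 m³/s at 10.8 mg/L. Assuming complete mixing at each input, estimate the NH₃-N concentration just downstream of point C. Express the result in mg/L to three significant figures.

0.364 mg/L

After input A: C = (91.4·0.11 + 1.2·5.76) / 92.6 = 0.1832 mg/L.
After input B: C = (92.6·0.1832 + 0.109·0.6) / 92.71 = 0.1837 mg/L.
After input C: C = (92.71·0.1837 + 1.6·10.8) / 94.31 = 0.3638 mg/L.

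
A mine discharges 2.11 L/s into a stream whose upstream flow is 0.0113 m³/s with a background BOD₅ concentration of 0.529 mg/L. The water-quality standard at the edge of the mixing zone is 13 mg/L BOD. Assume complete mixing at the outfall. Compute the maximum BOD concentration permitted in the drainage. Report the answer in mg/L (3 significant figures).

2.11 L/s = 0.00211 m³/s.
Mass balance: 13·0.01341 = 0.00211·Cₑ + 0.0113·0.529.
Cₑ = (0.1743 − 0.005978) / 0.00211 = 79.79 mg/L.

79.8 mg/L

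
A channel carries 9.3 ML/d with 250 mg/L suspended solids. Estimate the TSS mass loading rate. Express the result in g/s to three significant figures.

26.9 g/s

9.3 ML/d = 0.1076 m³/s.
Mass flux = Q·C = 0.1076 m³/s × 250 g/m³ = 26.91 g/s.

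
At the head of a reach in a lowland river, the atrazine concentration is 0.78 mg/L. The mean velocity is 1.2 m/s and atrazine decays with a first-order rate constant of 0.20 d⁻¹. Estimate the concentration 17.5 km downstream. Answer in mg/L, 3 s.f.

0.754 mg/L

Travel time t = 17.5 km / 1.2 m/s = 1.75e+04/1.2 = 1.458e+04 s = 0.1688 d.
First-order decay: C = 0.78·exp(−0.20·0.1688) = 0.78·0.9668 = 0.7541 mg/L.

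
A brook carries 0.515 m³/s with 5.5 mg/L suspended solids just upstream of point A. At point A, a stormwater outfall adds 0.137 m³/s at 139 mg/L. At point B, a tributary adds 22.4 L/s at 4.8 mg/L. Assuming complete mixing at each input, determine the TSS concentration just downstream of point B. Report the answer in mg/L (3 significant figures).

32.6 mg/L

After input A: C = (0.515·5.5 + 0.137·139) / 0.652 = 33.55 mg/L.
22.4 L/s = 0.0224 m³/s.
After input B: C = (0.652·33.55 + 0.0224·4.8) / 0.6744 = 32.6 mg/L.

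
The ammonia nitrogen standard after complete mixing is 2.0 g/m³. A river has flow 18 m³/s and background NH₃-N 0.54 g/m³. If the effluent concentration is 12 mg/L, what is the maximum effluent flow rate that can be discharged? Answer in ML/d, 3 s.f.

227 ML/d

Mass balance at complete mixing: C_std·(Q_w + Q_r) = Q_w·C_e + Q_r·C_b.
Rearranging, Q_w = Q_r·(C_std − C_b)/(C_e − C_std) = 18·(2 − 0.54) / (12 − 2) = 2.628 m³/s.
= 227.1 ML/d.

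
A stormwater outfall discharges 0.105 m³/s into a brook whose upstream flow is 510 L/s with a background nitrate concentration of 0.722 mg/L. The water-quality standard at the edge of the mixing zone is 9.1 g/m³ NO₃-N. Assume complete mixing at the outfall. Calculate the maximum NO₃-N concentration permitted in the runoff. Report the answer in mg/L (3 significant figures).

49.8 mg/L

510 L/s = 0.51 m³/s.
Mass balance: 9.1·0.615 = 0.105·Cₑ + 0.51·0.722.
Cₑ = (5.596 − 0.3682) / 0.105 = 49.79 mg/L.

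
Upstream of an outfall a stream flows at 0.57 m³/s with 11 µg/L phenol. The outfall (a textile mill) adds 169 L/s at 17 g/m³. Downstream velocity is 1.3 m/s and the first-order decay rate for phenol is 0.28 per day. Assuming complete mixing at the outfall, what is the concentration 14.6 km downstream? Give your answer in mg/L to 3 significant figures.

3.76 mg/L

169 L/s = 0.169 m³/s.
11 µg/L = 0.011 mg/L.
After complete mixing, C₀ = (0.169·17 + 0.57·0.011) / 0.739 = 3.896 mg/L.
Travel time t = 1.46e+04 m / 1.3 m/s = 1.123e+04 s = 0.13 d.
C = 3.896·exp(−0.28·0.13) = 3.896·0.9643 = 3.757 mg/L.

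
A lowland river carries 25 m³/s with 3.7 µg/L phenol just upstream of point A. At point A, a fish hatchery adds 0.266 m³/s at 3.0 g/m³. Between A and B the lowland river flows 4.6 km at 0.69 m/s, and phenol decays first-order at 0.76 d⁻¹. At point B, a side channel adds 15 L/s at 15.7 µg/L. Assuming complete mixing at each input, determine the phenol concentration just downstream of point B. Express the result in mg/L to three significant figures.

0.0332 mg/L

3.7 µg/L = 0.0037 mg/L.
After input A: C = (25·0.0037 + 0.266·3) / 25.27 = 0.03524 mg/L.
Over the 4.6 km reach to input B (t = 6667 s = 0.07716 d), decay gives C = 0.03524·exp(−0.76·0.07716) = 0.03324 mg/L.
15 L/s = 0.015 m³/s.
15.7 µg/L = 0.0157 mg/L.
After input B: C = (25.27·0.03324 + 0.015·0.0157) / 25.28 = 0.03323 mg/L.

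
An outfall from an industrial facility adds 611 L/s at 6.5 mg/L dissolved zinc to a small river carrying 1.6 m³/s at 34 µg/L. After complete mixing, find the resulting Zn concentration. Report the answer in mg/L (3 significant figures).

611 L/s = 0.611 m³/s.
34 µg/L = 0.034 mg/L.
Flow-weighted mixing gives C = (0.611·6.5 + 1.6·0.034) / (0.611 + 1.6) = 4.026/2.211 = 1.821 mg/L.

1.82 mg/L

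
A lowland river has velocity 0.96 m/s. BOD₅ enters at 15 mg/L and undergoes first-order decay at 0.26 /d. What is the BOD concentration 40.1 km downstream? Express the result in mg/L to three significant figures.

Travel time t = 40.1 km / 0.96 m/s = 4.01e+04/0.96 = 4.177e+04 s = 0.4835 d.
First-order decay: C = 15·exp(−0.26·0.4835) = 15·0.8819 = 13.23 mg/L.

13.2 mg/L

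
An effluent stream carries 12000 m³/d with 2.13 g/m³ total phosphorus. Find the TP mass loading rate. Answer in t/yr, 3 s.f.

9.34 t/yr

12000 m³/d = 0.1389 m³/s.
Mass flux = Q·C = 0.1389 m³/s × 2.13 g/m³ = 0.2958 g/s.
= 0.2958 g/s × 31.56 = 9.336 t/yr.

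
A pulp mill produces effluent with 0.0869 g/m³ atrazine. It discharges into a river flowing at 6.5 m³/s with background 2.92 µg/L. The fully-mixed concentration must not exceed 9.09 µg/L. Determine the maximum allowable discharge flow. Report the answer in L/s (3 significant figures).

515 L/s

2.92 µg/L = 0.00292 mg/L.
9.09 µg/L = 0.00909 mg/L.
Mass balance at complete mixing: C_std·(Q_w + Q_r) = Q_w·C_e + Q_r·C_b.
Rearranging, Q_w = Q_r·(C_std − C_b)/(C_e − C_std) = 6.5·(0.00909 − 0.00292) / (0.0869 − 0.00909) = 0.5154 m³/s.
= 515.4 L/s.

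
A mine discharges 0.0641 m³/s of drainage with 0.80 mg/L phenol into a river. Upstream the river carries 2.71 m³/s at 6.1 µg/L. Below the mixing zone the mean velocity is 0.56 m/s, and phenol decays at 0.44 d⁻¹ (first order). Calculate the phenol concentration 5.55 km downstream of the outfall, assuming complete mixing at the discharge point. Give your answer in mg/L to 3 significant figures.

6.1 µg/L = 0.0061 mg/L.
After complete mixing, C₀ = (0.0641·0.8 + 2.71·0.0061) / 2.774 = 0.02444 mg/L.
Travel time t = 5550 m / 0.56 m/s = 9911 s = 0.1147 d.
C = 0.02444·exp(−0.44·0.1147) = 0.02444·0.9508 = 0.02324 mg/L.

0.0232 mg/L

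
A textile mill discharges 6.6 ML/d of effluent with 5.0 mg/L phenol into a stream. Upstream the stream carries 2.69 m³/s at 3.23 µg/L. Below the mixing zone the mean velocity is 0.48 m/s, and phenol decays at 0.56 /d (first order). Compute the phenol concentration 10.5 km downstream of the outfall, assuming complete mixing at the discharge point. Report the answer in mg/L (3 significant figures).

6.6 ML/d = 0.07639 m³/s.
3.23 µg/L = 0.00323 mg/L.
After complete mixing, C₀ = (0.07639·5 + 2.69·0.00323) / 2.766 = 0.1412 mg/L.
Travel time t = 1.05e+04 m / 0.48 m/s = 2.188e+04 s = 0.2532 d.
C = 0.1412·exp(−0.56·0.2532) = 0.1412·0.8678 = 0.1225 mg/L.

0.123 mg/L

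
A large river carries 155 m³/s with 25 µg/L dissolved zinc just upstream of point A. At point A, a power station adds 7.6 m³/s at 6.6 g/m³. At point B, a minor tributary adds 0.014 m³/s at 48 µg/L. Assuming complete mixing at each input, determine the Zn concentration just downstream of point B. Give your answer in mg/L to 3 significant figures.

25 µg/L = 0.025 mg/L.
After input A: C = (155·0.025 + 7.6·6.6) / 162.6 = 0.3323 mg/L.
48 µg/L = 0.048 mg/L.
After input B: C = (162.6·0.3323 + 0.014·0.048) / 162.6 = 0.3323 mg/L.

0.332 mg/L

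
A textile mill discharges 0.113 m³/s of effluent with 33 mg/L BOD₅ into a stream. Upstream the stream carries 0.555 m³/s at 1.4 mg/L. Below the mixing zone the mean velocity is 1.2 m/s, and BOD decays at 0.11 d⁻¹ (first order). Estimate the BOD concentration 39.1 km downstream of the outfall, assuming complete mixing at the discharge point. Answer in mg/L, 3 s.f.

6.47 mg/L

After complete mixing, C₀ = (0.113·33 + 0.555·1.4) / 0.668 = 6.746 mg/L.
Travel time t = 3.91e+04 m / 1.2 m/s = 3.258e+04 s = 0.3771 d.
C = 6.746·exp(−0.11·0.3771) = 6.746·0.9594 = 6.471 mg/L.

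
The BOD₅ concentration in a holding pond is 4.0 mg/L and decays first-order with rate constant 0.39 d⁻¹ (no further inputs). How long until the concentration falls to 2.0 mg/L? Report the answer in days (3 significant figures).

t = ln(C₀/C)/k = ln(4.0/2.0)/0.39 = 0.6931/0.39 = 1.777 d.

1.78 d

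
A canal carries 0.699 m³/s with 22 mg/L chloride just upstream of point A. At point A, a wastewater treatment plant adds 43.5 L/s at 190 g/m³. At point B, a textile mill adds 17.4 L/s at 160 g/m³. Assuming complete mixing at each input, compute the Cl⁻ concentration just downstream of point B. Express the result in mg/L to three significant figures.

43.5 L/s = 0.0435 m³/s.
After input A: C = (0.699·22 + 0.0435·190) / 0.7425 = 31.84 mg/L.
17.4 L/s = 0.0174 m³/s.
After input B: C = (0.7425·31.84 + 0.0174·160) / 0.7599 = 34.78 mg/L.

34.8 mg/L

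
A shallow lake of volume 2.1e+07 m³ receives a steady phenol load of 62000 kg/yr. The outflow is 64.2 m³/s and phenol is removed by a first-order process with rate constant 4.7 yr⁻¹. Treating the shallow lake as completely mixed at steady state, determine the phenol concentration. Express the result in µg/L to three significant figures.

Outflow Q = 64.2 m³/s × 3.156e+07 s/yr = 2.026e+09 m³/yr.
Steady-state CSTR mass balance: W = Q·C + k·V·C, so C = W/(Q + kV).
Q + kV = 2.026e+09 + 4.7·2.1e+07 = 2.125e+09 m³/yr.
C = 62000/2.125e+09 = 2.918e-05 kg/m³ = 0.02918 mg/L = 29.18 µg/L.

29.2 µg/L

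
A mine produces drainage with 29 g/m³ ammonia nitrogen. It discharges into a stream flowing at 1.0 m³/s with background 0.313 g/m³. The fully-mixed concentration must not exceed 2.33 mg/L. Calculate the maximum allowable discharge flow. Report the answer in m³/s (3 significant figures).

Mass balance at complete mixing: C_std·(Q_w + Q_r) = Q_w·C_e + Q_r·C_b.
Rearranging, Q_w = Q_r·(C_std − C_b)/(C_e − C_std) = 1.0·(2.33 − 0.313) / (29 − 2.33) = 0.07563 m³/s.

0.0756 m³/s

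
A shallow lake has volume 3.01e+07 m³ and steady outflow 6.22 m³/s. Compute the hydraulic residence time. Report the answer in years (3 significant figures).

Q = 6.22 m³/s × 3.156e+07 s/yr = 1.963e+08 m³/yr.
Hydraulic residence time τ = V/Q = 3.01e+07/1.963e+08 = 0.1533 yr.

0.153 yr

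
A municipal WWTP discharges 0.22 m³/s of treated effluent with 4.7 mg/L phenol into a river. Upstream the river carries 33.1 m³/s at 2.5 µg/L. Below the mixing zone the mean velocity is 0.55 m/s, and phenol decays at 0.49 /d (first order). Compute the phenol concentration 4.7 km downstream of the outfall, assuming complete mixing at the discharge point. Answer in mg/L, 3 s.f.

0.0319 mg/L

2.5 µg/L = 0.0025 mg/L.
After complete mixing, C₀ = (0.22·4.7 + 33.1·0.0025) / 33.32 = 0.03352 mg/L.
Travel time t = 4700 m / 0.55 m/s = 8545 s = 0.09891 d.
C = 0.03352·exp(−0.49·0.09891) = 0.03352·0.9527 = 0.03193 mg/L.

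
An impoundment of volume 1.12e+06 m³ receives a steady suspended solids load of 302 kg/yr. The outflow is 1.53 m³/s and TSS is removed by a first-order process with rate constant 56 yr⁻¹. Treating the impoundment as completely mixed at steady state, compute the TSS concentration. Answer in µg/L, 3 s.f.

2.72 µg/L

Outflow Q = 1.53 m³/s × 3.156e+07 s/yr = 4.828e+07 m³/yr.
Steady-state CSTR mass balance: W = Q·C + k·V·C, so C = W/(Q + kV).
Q + kV = 4.828e+07 + 56·1.12e+06 = 1.11e+08 m³/yr.
C = 302/1.11e+08 = 2.721e-06 kg/m³ = 0.002721 mg/L = 2.721 µg/L.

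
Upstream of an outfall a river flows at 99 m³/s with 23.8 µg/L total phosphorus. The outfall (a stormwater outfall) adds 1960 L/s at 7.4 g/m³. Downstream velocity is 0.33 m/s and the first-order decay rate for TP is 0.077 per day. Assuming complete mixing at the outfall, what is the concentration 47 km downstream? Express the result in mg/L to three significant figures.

0.147 mg/L

1960 L/s = 1.96 m³/s.
23.8 µg/L = 0.0238 mg/L.
After complete mixing, C₀ = (1.96·7.4 + 99·0.0238) / 101 = 0.167 mg/L.
Travel time t = 4.7e+04 m / 0.33 m/s = 1.424e+05 s = 1.648 d.
C = 0.167·exp(−0.077·1.648) = 0.167·0.8808 = 0.1471 mg/L.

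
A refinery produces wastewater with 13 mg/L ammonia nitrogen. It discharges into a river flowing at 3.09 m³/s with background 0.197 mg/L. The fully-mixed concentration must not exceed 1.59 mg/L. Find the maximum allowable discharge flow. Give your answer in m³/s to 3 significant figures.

0.377 m³/s

Mass balance at complete mixing: C_std·(Q_w + Q_r) = Q_w·C_e + Q_r·C_b.
Rearranging, Q_w = Q_r·(C_std − C_b)/(C_e − C_std) = 3.09·(1.59 − 0.197) / (13 − 1.59) = 0.3772 m³/s.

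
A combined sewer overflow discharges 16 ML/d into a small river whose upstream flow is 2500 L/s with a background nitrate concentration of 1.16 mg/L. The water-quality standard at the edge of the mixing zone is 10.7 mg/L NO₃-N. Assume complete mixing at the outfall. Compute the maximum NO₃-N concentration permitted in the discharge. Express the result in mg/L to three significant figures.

16 ML/d = 0.1852 m³/s.
2500 L/s = 2.5 m³/s.
Mass balance: 10.7·2.685 = 0.1852·Cₑ + 2.5·1.16.
Cₑ = (28.73 − 2.9) / 0.1852 = 139.5 mg/L.

139 mg/L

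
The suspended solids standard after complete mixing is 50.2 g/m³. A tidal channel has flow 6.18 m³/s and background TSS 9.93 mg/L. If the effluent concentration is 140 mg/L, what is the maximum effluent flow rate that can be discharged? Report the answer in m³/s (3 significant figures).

Mass balance at complete mixing: C_std·(Q_w + Q_r) = Q_w·C_e + Q_r·C_b.
Rearranging, Q_w = Q_r·(C_std − C_b)/(C_e − C_std) = 6.18·(50.2 − 9.93) / (140 − 50.2) = 2.771 m³/s.

2.77 m³/s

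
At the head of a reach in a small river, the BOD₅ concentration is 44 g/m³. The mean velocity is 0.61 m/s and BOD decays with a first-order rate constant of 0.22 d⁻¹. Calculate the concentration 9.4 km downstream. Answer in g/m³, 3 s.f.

Travel time t = 9.4 km / 0.61 m/s = 9400/0.61 = 1.541e+04 s = 0.1784 d.
First-order decay: C = 44·exp(−0.22·0.1784) = 44·0.9615 = 42.31 g/m³.

42.3 g/m³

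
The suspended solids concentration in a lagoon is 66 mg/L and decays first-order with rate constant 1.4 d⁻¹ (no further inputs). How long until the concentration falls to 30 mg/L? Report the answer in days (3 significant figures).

t = ln(C₀/C)/k = ln(66/30)/1.4 = 0.7885/1.4 = 0.5632 d.

0.563 d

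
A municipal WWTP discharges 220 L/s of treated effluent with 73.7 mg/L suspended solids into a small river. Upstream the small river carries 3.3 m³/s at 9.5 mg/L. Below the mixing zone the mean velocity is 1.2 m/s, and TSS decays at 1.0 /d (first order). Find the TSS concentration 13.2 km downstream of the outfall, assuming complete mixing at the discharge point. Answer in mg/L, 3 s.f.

11.9 mg/L

220 L/s = 0.22 m³/s.
After complete mixing, C₀ = (0.22·73.7 + 3.3·9.5) / 3.52 = 13.51 mg/L.
Travel time t = 1.32e+04 m / 1.2 m/s = 1.1e+04 s = 0.1273 d.
C = 13.51·exp(−1.0·0.1273) = 13.51·0.8805 = 11.9 mg/L.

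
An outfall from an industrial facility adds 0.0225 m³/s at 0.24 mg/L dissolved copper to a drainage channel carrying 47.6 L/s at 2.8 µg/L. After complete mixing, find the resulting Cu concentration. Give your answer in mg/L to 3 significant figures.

47.6 L/s = 0.0476 m³/s.
2.8 µg/L = 0.0028 mg/L.
By mass balance at complete mixing, C = (0.0225·0.24 + 0.0476·0.0028) / (0.0225 + 0.0476) = 0.005533/0.0701 = 0.07893 mg/L.

0.0789 mg/L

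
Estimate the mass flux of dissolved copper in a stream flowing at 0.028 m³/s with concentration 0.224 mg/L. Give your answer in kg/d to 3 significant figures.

0.542 kg/d

Mass flux = Q·C = 0.028 m³/s × 0.224 g/m³ = 0.006272 g/s.
= 0.006272 g/s × 86.4 = 0.5419 kg/d.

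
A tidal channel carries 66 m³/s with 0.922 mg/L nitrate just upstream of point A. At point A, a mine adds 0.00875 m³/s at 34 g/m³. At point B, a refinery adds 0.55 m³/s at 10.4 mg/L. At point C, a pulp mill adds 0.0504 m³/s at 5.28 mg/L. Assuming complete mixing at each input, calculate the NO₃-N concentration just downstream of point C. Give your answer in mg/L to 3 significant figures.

After input A: C = (66·0.922 + 0.00875·34) / 66.01 = 0.9264 mg/L.
After input B: C = (66.01·0.9264 + 0.55·10.4) / 66.56 = 1.005 mg/L.
After input C: C = (66.56·1.005 + 0.0504·5.28) / 66.61 = 1.008 mg/L.

1.01 mg/L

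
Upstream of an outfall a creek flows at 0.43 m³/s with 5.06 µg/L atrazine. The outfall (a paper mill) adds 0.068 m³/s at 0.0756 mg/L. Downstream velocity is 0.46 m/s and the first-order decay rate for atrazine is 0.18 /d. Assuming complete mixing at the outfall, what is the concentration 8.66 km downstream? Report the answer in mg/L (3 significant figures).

0.0141 mg/L

5.06 µg/L = 0.00506 mg/L.
After complete mixing, C₀ = (0.068·0.0756 + 0.43·0.00506) / 0.498 = 0.01469 mg/L.
Travel time t = 8660 m / 0.46 m/s = 1.883e+04 s = 0.2179 d.
C = 0.01469·exp(−0.18·0.2179) = 0.01469·0.9615 = 0.01413 mg/L.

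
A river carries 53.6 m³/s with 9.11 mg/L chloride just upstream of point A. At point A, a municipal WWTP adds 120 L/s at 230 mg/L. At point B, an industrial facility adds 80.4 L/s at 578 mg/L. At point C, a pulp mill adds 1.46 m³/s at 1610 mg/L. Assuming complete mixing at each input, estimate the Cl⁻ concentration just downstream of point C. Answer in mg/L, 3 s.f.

120 L/s = 0.12 m³/s.
After input A: C = (53.6·9.11 + 0.12·230) / 53.72 = 9.603 mg/L.
80.4 L/s = 0.0804 m³/s.
After input B: C = (53.72·9.603 + 0.0804·578) / 53.8 = 10.45 mg/L.
After input C: C = (53.8·10.45 + 1.46·1610) / 55.26 = 52.71 mg/L.

52.7 mg/L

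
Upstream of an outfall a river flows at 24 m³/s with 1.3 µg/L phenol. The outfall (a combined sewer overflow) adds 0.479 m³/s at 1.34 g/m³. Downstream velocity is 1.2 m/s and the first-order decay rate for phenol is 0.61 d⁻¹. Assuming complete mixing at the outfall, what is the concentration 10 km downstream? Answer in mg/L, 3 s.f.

0.0259 mg/L

1.3 µg/L = 0.0013 mg/L.
After complete mixing, C₀ = (0.479·1.34 + 24·0.0013) / 24.48 = 0.0275 mg/L.
Travel time t = 1e+04 m / 1.2 m/s = 8333 s = 0.09645 d.
C = 0.0275·exp(−0.61·0.09645) = 0.0275·0.9429 = 0.02592 mg/L.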